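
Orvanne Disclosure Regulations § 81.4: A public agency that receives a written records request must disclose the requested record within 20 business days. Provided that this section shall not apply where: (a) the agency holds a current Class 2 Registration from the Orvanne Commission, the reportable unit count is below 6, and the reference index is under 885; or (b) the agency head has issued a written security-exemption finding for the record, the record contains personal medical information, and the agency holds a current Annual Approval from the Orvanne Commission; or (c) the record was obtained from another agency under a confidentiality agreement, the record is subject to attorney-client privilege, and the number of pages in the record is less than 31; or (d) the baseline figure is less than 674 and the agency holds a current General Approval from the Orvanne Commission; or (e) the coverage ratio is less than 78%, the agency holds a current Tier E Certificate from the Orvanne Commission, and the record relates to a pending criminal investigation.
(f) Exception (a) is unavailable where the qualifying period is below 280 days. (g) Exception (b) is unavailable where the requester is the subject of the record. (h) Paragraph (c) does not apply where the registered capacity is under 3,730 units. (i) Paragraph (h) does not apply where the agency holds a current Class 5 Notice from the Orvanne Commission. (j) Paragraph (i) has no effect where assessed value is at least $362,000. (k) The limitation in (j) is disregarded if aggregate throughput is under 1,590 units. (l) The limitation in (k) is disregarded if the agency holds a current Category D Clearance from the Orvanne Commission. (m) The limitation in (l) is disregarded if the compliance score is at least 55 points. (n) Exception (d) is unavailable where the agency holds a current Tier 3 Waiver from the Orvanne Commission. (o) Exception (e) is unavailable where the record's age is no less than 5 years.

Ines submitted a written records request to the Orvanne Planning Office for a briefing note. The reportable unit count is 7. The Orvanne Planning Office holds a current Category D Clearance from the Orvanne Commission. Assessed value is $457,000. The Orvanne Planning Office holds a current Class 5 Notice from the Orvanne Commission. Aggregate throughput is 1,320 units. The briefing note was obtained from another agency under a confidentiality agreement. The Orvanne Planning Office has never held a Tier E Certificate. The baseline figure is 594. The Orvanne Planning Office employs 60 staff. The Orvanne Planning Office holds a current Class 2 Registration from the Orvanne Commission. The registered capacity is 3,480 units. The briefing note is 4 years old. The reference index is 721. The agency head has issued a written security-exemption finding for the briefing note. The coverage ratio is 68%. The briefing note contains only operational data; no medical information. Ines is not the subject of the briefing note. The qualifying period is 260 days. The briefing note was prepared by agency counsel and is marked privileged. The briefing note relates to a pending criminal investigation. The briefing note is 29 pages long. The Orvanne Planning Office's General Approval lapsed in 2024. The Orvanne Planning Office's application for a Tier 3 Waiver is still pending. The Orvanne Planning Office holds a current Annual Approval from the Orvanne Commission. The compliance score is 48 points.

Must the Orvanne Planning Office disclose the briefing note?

Exception (a) fails — the reportable unit count is 7, not below 6.
Exception (b) does not apply: the briefing note contains only operational data.
Exception (c) is satisfied on its face — the briefing note was obtained under a confidentiality agreement; the briefing note is privileged; the number of pages in the record is 29, less than the 31 limit. However, paragraphs (h)–(m) must be considered: (h) is triggered — the registered capacity is 3,480 units, under the 3,730 units limit. (i) would limit (h) — a current Class 5 Notice is held — but (j) sets (i) aside: (j) operates — assessed value is $457,000, meeting the $362,000 threshold. (k) is engaged (aggregate throughput is 1,320 units, under the 1,590 units limit), but yields to (l): (l) is triggered — a current Category D Clearance is held. (m) is inapplicable (the compliance score is 48 points, short of 55 points), so (l) stands. So (c) is unavailable.
Exception (d) requires that the agency holds a current General Approval from the Orvanne Commission; but there is no General Approval in force, so (d) is unavailable.
Exception (e) requires that the agency holds a current Tier E Certificate from the Orvanne Commission; but there is no Tier E Certificate in force, so (e) is unavailable.
None of the exceptions is available; § 81.4 applies in full.

Yes — the Orvanne Planning Office must disclose the briefing note.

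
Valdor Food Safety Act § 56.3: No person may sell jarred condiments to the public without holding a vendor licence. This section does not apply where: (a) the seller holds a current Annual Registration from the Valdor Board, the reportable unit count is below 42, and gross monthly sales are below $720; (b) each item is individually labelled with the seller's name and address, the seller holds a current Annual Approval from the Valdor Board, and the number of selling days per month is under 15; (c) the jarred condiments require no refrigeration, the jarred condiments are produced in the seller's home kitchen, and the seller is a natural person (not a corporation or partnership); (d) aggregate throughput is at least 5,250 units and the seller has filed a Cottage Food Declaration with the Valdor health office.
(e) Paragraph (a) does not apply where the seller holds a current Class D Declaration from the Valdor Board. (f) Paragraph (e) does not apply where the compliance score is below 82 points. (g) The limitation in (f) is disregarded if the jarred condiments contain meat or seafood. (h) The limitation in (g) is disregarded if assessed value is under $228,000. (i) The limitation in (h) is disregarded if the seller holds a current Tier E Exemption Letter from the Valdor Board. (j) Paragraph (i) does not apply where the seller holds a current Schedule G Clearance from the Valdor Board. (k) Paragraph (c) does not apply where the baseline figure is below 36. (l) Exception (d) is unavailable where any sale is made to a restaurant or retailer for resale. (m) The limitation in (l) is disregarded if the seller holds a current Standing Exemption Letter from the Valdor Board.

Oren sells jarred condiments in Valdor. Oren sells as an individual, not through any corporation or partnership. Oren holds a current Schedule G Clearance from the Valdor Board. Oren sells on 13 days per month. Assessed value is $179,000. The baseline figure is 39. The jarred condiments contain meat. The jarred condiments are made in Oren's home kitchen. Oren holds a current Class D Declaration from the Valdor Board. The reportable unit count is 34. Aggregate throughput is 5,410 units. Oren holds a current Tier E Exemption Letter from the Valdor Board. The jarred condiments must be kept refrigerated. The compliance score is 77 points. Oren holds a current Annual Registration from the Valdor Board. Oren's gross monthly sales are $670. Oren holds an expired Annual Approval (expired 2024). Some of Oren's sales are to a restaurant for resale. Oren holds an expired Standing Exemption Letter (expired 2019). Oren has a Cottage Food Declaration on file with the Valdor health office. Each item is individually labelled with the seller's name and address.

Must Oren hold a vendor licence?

Exception (a) is satisfied on its face — a current Annual Registration is held; the reportable unit count is 34, below the 42 limit; gross monthly sales are $670, below the $720 limit. Under paragraphs (e)–(j): (e) would limit (a) — a current Class D Declaration is held — but (f) sets (e) aside: (f) is triggered — the compliance score is 77 points, below the 82 points limit. (g) operates (the jarred condiments contain meat), but is overridden by (h): (h) operates against (g): assessed value is $179,000, under the $228,000 limit. (i) is triggered (a current Tier E Exemption Letter is held), but is itself disapplied by (j): (j) operates against (i): a current Schedule G Clearance is held. (a) remains available.
Exception (b) does not apply: no current Annual Approval is held.
Exception (c) fails — the jarred condiments require refrigeration.
Exception (d)'s conditions are all satisfied: aggregate throughput is 5,410 units, meeting the 5,250 units threshold; a Cottage Food Declaration is on file. But: (l) is engaged — some sales are to a restaurant for resale. (m) is not triggered (no current Standing Exemption Letter is held), so (l) stands. Exception (d) does not apply.

No — exception (a) applies; Oren is not required to hold a vendor licence.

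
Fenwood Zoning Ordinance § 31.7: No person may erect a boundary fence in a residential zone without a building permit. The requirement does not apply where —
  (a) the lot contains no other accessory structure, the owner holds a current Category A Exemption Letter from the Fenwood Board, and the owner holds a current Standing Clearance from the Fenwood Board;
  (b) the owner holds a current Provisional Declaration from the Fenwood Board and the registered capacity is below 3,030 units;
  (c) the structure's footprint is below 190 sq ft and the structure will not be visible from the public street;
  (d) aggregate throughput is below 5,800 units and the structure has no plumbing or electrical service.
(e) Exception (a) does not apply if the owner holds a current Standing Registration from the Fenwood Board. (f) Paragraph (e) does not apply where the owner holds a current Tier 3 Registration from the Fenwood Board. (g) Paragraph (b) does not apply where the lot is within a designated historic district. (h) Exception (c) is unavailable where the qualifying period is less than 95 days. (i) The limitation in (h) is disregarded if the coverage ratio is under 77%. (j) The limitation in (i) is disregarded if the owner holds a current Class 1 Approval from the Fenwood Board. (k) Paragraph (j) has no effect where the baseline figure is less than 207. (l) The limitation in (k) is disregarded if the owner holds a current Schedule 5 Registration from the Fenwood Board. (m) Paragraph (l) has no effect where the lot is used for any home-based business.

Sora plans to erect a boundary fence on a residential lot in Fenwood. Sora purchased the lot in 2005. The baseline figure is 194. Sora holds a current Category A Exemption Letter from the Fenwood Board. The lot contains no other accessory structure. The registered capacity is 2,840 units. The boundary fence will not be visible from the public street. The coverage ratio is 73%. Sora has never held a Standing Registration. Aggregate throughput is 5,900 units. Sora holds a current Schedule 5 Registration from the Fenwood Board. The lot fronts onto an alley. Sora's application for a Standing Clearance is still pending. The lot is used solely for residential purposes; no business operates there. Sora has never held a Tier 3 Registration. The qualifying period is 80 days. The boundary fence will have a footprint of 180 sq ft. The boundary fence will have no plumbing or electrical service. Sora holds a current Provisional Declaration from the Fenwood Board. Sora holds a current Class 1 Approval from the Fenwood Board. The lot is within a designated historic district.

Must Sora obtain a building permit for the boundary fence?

Yes — Sora must obtain a building permit.

Exception (a) does not apply: the Standing Clearance is not current.
All of (b)'s requirements are met (a current Provisional Declaration is held; the registered capacity is 2,840 units, below the 3,030 units limit). But applying paragraph (g): (g) operates against (b): the lot is in a historic district. Exception (b) does not apply.
Exception (c): the structure's footprint is 180 sq ft, below the 190 sq ft limit; the structure will not be visible from the street — every condition holds. But: (h) is triggered — the qualifying period is 80 days, less than the 95 days limit. (i) is engaged (the coverage ratio is 73%, under the 77% limit), but is displaced by (j): (j) applies — a current Class 1 Approval is held. (k) would limit (j) — the baseline figure is 194, less than the 207 limit — but (l) sets (k) aside: (l) operates — a current Schedule 5 Registration is held. (m), which would lift (l), is inapplicable — the lot is solely residential. (c) is therefore removed.
Exception (d) requires that aggregate throughput is below 5,800 units; but aggregate throughput is 5,900 units, not below 5,800 units, so (d) is unavailable.
No exception applies. The general rule governs.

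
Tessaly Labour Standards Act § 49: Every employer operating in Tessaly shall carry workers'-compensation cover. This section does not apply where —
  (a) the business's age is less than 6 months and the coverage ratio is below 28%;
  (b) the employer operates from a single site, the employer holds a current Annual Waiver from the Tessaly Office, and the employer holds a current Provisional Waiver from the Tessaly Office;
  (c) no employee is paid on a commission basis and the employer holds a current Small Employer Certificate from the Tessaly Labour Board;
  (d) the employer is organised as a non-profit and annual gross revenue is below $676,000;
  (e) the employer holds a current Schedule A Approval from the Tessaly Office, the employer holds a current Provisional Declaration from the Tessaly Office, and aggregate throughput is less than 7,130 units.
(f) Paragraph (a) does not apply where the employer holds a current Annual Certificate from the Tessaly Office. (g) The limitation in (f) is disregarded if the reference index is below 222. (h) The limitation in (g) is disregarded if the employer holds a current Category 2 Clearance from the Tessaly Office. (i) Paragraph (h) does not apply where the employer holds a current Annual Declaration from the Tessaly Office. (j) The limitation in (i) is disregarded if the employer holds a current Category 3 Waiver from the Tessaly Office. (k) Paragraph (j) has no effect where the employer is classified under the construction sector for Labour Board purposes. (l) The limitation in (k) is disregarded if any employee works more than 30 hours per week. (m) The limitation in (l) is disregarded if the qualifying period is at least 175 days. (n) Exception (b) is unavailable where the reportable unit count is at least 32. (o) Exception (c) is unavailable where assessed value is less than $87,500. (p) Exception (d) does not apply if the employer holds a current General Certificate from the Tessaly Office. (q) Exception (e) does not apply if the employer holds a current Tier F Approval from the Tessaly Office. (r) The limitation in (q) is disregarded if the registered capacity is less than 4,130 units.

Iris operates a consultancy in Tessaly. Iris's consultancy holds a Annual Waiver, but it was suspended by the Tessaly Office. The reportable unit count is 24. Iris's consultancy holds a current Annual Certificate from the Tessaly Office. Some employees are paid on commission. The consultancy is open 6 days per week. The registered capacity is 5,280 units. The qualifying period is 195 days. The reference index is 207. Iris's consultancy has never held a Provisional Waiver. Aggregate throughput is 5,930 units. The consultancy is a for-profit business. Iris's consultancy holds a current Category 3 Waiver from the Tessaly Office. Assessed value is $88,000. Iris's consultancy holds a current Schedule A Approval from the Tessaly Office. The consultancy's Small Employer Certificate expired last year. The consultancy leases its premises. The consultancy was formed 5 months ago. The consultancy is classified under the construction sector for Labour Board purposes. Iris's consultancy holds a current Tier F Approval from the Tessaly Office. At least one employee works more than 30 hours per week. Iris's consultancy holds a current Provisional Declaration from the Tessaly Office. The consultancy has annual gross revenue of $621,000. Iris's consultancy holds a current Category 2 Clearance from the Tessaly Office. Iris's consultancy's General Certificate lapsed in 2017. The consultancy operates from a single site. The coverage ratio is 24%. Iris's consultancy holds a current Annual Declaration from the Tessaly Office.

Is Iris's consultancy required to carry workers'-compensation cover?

Exception (a)'s conditions are all satisfied: the business's age is 5 months, less than the 6 months limit; the coverage ratio is 24%, below the 28% limit. Under paragraphs (f)–(m): (f) would limit (a) — a current Annual Certificate is held — but (g) sets (f) aside: (g) operates against (f): the reference index is 207, below the 222 limit. (h) would limit (g) — a current Category 2 Clearance is held — but (i) sets (h) aside: (i) operates — a current Annual Declaration is held. (j) applies (a current Category 3 Waiver is held), but is overridden by (k): (k) operates against (j): the consultancy is classified under the construction sector. (l) operates (at least one employee exceeds 30 hours/week), but is overridden by (m): (m) is triggered — the qualifying period is 195 days, meeting the 175 days threshold. So (a) applies.
Exception (b) fails — no current Annual Waiver is held.
Exception (c) does not apply: some employees are paid on commission.
Exception (d) does not apply: the employer is for-profit.
All of (e)'s requirements are met (a current Schedule A Approval is held; a current Provisional Declaration is held; aggregate throughput is 5,930 units, less than the 7,130 units limit). However, paragraphs (q)–(r) must be considered: (q) is triggered — a current Tier F Approval is held. (r), which would lift (q), does not operate here — the registered capacity is 5,280 units, not less than 4,130 units. (e) is therefore removed.

No — exception (a) applies; Iris's consultancy is not required to carry workers'-compensation cover.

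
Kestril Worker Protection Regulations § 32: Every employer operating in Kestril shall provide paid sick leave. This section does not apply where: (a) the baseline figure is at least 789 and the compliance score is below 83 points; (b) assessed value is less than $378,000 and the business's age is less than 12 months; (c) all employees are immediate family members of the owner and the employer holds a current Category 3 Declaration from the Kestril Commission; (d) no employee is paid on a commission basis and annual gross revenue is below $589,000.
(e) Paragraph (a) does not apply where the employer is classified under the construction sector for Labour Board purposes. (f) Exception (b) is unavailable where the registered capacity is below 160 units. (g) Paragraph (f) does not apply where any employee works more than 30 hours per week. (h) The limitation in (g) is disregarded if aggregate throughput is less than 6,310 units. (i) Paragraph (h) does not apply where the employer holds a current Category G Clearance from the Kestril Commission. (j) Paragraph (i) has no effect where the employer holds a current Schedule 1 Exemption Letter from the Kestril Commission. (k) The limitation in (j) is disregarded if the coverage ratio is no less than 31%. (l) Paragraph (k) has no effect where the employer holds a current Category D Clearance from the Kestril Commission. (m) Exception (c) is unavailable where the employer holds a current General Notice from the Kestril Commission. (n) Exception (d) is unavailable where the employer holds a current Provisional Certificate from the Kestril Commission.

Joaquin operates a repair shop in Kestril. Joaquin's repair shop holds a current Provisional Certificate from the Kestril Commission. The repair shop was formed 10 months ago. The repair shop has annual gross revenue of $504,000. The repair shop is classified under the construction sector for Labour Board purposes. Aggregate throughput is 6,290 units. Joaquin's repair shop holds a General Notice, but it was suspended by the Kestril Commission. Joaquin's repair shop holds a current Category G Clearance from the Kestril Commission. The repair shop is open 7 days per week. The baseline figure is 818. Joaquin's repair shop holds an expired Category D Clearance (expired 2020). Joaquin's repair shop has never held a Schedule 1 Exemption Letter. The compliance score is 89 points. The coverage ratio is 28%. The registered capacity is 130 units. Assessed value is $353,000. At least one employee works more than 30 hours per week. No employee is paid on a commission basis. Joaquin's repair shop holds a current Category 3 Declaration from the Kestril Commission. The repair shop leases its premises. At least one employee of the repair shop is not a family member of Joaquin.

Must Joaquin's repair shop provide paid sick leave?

No — exception (b) applies; Joaquin's repair shop is not required to provide paid sick leave.

Exception (a) requires that the compliance score is below 83 points; but the compliance score is 89 points, not below 83 points, so (a) is unavailable.
Exception (b): assessed value is $353,000, less than the $378,000 limit; the business's age is 10 months, less than the 12 months limit — every condition holds. As to paragraphs (f)–(l): (f) operates (the registered capacity is 130 units, below the 160 units limit), but is overridden by (g): (g) is triggered — at least one employee exceeds 30 hours/week. (h) would limit (g) — aggregate throughput is 6,290 units, less than the 6,310 units limit — but (i) sets (h) aside: (i) operates against (h): a current Category G Clearance is held. (j) is not engaged (the Schedule 1 Exemption Letter is not current), so (i) stands. So (b) applies.
Exception (c) fails — at least one employee is not a family member.
Exception (d) is satisfied on its face — no employee is paid on commission; annual gross revenue is $504,000, below the $589,000 limit. But: (n) operates against (d): a current Provisional Certificate is held. (d) is therefore removed.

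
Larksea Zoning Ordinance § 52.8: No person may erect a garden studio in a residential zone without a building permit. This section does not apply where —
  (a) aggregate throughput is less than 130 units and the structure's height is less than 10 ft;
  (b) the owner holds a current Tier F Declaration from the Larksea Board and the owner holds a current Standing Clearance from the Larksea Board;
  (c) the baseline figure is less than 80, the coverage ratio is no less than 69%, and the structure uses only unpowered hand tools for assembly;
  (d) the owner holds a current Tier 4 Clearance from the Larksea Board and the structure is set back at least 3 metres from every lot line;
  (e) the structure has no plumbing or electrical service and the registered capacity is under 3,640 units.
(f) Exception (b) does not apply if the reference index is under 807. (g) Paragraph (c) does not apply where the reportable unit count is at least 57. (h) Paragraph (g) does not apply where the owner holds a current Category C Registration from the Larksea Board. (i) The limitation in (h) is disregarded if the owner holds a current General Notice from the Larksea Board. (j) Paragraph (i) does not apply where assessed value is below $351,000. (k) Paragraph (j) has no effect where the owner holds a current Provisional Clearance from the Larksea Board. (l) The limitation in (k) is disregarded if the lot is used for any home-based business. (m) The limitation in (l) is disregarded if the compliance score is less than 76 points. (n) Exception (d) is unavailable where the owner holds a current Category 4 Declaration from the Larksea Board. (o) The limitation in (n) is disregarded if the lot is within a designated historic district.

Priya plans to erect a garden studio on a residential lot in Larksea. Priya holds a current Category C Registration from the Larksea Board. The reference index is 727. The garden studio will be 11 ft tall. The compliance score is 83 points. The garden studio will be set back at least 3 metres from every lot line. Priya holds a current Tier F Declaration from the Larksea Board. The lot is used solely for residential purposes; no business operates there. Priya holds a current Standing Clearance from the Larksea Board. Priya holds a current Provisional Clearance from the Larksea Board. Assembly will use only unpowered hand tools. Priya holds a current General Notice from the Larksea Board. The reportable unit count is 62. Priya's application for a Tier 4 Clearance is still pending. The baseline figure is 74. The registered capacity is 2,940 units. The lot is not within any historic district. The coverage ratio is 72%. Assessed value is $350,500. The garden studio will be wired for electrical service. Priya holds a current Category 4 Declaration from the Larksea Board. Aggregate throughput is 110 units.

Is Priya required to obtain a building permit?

Exception (a) does not apply: the structure's height is 11 ft, not less than 10 ft.
Exception (b): a current Tier F Declaration is held; a current Standing Clearance is held — every condition holds. Turning to paragraph (f): (f) operates against (b): the reference index is 727, under the 807 limit. Exception (b) does not apply.
Exception (c) is satisfied on its face — the baseline figure is 74, less than the 80 limit; the coverage ratio is 72%, meeting the 69% threshold; assembly uses only hand tools. Turning to paragraphs (g)–(m): (g) operates — the reportable unit count is 62, meeting the 57 threshold. (h) would limit (g) — a current Category C Registration is held — but (i) sets (h) aside: (i) is triggered — a current General Notice is held. (j) would limit (i) — assessed value is $350,500, below the $351,000 limit — but (k) sets (j) aside: (k) is triggered — a current Provisional Clearance is held. (l), which would lift (k), is not engaged — the lot is solely residential. (c) is therefore removed.
Exception (d) fails — there is no Tier 4 Clearance in force.
Exception (e) requires that the structure has no plumbing or electrical service; but electrical service is planned, so (e) is unavailable.
No exception is made out. Priya falls within the general rule.

Yes — Priya must obtain a building permit.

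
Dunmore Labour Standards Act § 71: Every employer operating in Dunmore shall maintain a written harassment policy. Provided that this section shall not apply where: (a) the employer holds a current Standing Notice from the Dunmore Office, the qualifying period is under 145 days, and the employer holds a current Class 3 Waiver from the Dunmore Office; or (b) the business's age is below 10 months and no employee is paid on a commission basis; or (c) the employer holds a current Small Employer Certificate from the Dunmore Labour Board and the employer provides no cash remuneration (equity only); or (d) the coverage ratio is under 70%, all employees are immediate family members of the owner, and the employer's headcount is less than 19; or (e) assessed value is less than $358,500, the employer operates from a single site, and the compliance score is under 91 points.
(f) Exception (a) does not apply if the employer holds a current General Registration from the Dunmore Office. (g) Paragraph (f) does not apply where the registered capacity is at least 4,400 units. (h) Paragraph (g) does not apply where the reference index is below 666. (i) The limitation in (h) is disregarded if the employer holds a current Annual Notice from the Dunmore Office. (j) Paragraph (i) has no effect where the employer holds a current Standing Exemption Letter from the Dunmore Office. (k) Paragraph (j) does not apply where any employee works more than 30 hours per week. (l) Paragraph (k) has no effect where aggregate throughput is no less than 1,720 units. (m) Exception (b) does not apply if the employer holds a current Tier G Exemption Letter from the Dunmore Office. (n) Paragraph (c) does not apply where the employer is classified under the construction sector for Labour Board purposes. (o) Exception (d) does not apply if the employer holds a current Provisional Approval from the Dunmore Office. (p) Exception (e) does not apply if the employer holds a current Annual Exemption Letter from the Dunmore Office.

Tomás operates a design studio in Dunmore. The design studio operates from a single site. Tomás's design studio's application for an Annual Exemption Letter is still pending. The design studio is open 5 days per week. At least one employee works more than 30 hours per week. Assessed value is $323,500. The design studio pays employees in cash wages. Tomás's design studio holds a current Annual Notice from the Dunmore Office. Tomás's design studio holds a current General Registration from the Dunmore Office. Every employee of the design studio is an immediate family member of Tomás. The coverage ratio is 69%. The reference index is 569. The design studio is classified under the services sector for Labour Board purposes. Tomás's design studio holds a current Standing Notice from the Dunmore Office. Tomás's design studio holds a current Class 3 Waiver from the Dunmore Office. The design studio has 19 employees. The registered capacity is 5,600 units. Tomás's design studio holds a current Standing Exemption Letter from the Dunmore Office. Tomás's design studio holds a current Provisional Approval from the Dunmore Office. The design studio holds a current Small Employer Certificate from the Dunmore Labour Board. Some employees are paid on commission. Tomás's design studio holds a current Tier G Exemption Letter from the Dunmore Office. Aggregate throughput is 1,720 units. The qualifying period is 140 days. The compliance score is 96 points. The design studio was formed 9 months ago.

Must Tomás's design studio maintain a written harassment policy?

Exception (a)'s conditions are all satisfied: a current Standing Notice is held; the qualifying period is 140 days, under the 145 days limit; a current Class 3 Waiver is held. But applying paragraphs (f)–(l): (f) is triggered — a current General Registration is held. (g) would limit (f) — the registered capacity is 5,600 units, meeting the 4,400 units threshold — but (h) sets (g) aside: (h) is engaged — the reference index is 569, below the 666 limit. (i) applies (a current Annual Notice is held), but is itself disapplied by (j): (j) is triggered — a current Standing Exemption Letter is held. (k) is triggered (at least one employee exceeds 30 hours/week), but yields to (l): (l) operates — aggregate throughput is 1,720 units, meeting the 1,720 units threshold. So (a) is unavailable.
Exception (b) fails — some employees are paid on commission.
Exception (c) fails — employees are paid cash wages.
Exception (d) does not apply: the employer's headcount is 19, not less than 19.
Exception (e) fails — the compliance score is 96 points, not under 91 points.
No exception is made out. Tomás's design studio falls within the general rule.

Yes — Tomás's design studio must maintain a written harassment policy.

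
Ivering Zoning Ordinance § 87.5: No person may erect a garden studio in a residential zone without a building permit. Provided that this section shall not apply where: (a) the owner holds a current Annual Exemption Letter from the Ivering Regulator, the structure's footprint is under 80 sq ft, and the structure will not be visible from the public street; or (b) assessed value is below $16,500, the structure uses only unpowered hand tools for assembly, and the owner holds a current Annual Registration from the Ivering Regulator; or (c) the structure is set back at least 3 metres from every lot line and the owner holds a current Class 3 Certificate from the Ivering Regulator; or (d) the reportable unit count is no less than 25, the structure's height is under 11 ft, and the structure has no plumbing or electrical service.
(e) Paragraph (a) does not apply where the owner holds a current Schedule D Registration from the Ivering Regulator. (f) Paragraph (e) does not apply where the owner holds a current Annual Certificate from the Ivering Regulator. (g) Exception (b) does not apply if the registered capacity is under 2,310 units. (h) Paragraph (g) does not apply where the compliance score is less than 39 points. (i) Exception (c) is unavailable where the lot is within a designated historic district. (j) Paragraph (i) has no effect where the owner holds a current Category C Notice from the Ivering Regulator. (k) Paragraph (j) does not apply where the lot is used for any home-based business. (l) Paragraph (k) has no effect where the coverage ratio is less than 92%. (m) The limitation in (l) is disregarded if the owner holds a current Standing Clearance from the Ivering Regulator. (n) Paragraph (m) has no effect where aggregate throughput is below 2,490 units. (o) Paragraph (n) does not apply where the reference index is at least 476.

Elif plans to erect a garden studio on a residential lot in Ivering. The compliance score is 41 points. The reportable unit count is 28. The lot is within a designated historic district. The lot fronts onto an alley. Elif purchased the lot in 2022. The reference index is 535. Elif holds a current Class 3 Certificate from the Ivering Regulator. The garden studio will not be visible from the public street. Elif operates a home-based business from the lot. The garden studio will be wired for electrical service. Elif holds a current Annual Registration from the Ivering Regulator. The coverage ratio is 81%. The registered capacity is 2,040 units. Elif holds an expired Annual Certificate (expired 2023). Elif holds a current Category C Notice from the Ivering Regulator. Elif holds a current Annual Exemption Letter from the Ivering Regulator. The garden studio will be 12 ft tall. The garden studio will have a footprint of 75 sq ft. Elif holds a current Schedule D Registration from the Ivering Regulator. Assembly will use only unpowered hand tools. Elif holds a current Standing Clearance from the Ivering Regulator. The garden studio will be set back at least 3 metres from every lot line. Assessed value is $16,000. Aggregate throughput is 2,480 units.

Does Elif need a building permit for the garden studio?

Exception (a) is satisfied on its face — a current Annual Exemption Letter is held; the structure's footprint is 75 sq ft, under the 80 sq ft limit; the structure will not be visible from the street. However, paragraphs (e)–(f) must be considered: (e) operates against (a): a current Schedule D Registration is held. (f) does not operate here (there is no Annual Certificate in force), so (e) stands. Exception (a) does not apply.
Exception (b): assessed value is $16,000, below the $16,500 limit; assembly uses only hand tools; a current Annual Registration is held — every condition holds. Turning to paragraphs (g)–(h): (g) operates against (b): the registered capacity is 2,040 units, under the 2,310 units limit. (h), which would lift (g), is inapplicable — the compliance score is 41 points, not less than 39 points. So (b) is unavailable.
All of (c)'s requirements are met (the setback is at least 3 m on every side; a current Class 3 Certificate is held). However, paragraphs (i)–(o) must be considered: (i) operates against (c): the lot is in a historic district. (j) operates (a current Category C Notice is held), but is set aside by (k): (k) applies — a home-based business operates on the lot. (l) would limit (k) — the coverage ratio is 81%, less than the 92% limit — but (m) sets (l) aside: (m) operates against (l): a current Standing Clearance is held. (n) applies (aggregate throughput is 2,480 units, below the 2,490 units limit), but yields to (o): (o) operates against (n): the reference index is 535, meeting the 476 threshold. (c) is therefore removed.
Exception (d) does not apply: the structure's height is 12 ft, not under 11 ft.
No exception applies. The general rule governs.

Yes — Elif must obtain a building permit.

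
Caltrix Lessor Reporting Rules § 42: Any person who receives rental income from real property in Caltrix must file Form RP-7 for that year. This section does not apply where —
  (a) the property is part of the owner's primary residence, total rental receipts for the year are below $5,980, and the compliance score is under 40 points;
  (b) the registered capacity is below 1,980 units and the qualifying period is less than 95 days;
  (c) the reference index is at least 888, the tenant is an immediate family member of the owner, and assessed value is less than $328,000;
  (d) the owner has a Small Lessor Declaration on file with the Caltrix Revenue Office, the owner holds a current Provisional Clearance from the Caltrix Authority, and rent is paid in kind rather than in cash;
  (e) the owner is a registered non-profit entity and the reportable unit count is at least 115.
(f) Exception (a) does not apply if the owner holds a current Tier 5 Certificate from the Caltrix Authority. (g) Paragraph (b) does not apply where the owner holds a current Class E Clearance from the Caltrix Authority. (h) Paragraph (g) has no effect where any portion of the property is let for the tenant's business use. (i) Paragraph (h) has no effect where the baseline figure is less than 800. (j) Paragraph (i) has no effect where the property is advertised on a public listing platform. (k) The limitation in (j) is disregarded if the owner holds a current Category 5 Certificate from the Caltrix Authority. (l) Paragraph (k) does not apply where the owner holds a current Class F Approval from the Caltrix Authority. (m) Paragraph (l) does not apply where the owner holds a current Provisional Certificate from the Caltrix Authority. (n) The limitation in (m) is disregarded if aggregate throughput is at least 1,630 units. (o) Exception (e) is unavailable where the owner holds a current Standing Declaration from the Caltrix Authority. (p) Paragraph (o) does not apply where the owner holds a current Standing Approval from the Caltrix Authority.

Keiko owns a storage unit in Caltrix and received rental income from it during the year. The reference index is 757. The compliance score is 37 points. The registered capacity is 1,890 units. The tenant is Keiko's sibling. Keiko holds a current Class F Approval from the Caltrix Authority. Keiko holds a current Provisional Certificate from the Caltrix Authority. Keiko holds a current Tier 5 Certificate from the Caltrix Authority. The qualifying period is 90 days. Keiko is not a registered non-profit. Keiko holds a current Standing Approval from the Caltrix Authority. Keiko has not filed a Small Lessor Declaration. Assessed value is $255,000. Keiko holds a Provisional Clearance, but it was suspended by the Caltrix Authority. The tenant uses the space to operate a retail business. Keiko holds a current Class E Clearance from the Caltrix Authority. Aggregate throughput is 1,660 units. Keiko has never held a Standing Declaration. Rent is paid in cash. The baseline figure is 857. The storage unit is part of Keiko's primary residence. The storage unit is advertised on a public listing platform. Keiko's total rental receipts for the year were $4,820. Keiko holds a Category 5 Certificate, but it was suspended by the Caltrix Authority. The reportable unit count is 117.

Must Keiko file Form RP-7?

Exception (a) is satisfied on its face — the storage unit is part of the primary residence; total rental receipts for the year are $4,820, below the $5,980 limit; the compliance score is 37 points, under the 40 points limit. However, paragraph (f) must be considered: (f) operates against (a): a current Tier 5 Certificate is held. Exception (a) does not apply.
Exception (b) is satisfied on its face — the registered capacity is 1,890 units, below the 1,980 units limit; the qualifying period is 90 days, less than the 95 days limit. Applying paragraphs (g)–(n): (g) would limit (b) — a current Class E Clearance is held — but (h) sets (g) aside: (h) operates against (g): the space is let for business use. (i) is inapplicable (the baseline figure is 857, not less than 800), so (h) stands. So (b) applies.
Exception (c) requires that the reference index is at least 888; but the reference index is 757, short of 888, so (c) is unavailable.
Exception (d) does not apply: no Small Lessor Declaration is on file.
Exception (e) does not apply: Keiko is not a registered non-profit.

No — exception (b) applies; Keiko is not required to file Form RP-7.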